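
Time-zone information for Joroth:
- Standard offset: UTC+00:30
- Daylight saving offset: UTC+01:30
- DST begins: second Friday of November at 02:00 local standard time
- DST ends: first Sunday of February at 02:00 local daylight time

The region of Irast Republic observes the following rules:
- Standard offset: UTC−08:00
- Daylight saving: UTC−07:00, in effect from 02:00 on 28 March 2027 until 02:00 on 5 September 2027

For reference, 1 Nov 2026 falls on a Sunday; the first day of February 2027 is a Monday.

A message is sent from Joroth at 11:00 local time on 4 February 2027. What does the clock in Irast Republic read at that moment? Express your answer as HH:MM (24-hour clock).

1 November 2026 is a Sunday, so the first Friday is November 6 and the second is November 13.
1 February 2027 is a Monday, so the first Sunday is February 7.
4 February 2027 falls between 13 November 2026 and 7 February 2027, so daylight saving is in effect and Joroth is at UTC+01:30.
11:00 Joroth − 1h30m = 09:30 UTC.
At the standard offset (UTC−08:00), 09:30 UTC − 8h = 01:30 Irast Republic standard time.
The standard-time date in Irast Republic, 4 February 2027, is outside the daylight-saving period (28 March – 5 September), so Irast Republic is on standard time, UTC−08:00.
09:30 UTC − 8h = 01:30 Irast Republic.

01:30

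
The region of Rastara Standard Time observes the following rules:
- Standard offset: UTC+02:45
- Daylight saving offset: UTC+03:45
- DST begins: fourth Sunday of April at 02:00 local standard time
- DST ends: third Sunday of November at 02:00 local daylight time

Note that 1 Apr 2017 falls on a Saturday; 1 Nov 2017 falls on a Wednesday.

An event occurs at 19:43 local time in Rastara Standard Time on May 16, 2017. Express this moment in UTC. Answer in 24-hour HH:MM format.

15:58

1 April 2017 is a Saturday, so the first Sunday is April 2 and the fourth is April 23.
1 November 2017 is a Wednesday, so the first Sunday is November 5 and the third is November 19.
May 16, 2017 lies within the daylight-saving period (23 April – 19 November), so Rastara Standard Time is on daylight time, UTC+03:45.
19:43 local − 3h45m = 15:58 UTC.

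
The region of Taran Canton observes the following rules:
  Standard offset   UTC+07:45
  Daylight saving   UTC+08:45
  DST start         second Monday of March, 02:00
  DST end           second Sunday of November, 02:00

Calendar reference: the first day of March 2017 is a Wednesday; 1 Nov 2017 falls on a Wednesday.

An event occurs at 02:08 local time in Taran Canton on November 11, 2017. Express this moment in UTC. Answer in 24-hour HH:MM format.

1 March 2017 is a Wednesday, so the first Monday is March 6 and the second is March 13.
1 November 2017 is a Wednesday, so the first Sunday is November 5 and the second is November 12.
November 11, 2017 falls between 13 March and 12 November, so daylight saving is in effect and Taran Canton is at UTC+08:45.
02:08 local − 8h45m = 17:23 UTC (rolling into the previous day, 10 November 2017).

17:23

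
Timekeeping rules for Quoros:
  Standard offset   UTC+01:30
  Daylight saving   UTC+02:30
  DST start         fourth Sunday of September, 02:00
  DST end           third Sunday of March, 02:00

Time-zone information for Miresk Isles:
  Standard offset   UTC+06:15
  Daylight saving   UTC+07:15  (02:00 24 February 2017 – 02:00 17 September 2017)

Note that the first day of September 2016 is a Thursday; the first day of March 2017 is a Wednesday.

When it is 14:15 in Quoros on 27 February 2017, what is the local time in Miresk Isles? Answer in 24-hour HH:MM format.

1 September 2016 is a Thursday, so the first Sunday is September 4 and the fourth is September 25.
1 March 2017 is a Wednesday, so the first Sunday is March 5 and the third is March 19.
27 February 2017 falls between 25 September 2016 and 19 March 2017, so daylight saving is in effect and Quoros is at UTC+02:30.
14:15 Quoros − 2h30m = 11:45 UTC.
At the standard offset (UTC+06:15), 11:45 UTC + 6h15m = 18:00 Miresk Isles standard time.
Daylight saving runs 24 February – 17 September; the standard-time date in Miresk Isles, 27 February 2017, is inside that window, so Miresk Isles is at UTC+07:15.
11:45 UTC + 7h15m = 19:00 Miresk Isles.

19:00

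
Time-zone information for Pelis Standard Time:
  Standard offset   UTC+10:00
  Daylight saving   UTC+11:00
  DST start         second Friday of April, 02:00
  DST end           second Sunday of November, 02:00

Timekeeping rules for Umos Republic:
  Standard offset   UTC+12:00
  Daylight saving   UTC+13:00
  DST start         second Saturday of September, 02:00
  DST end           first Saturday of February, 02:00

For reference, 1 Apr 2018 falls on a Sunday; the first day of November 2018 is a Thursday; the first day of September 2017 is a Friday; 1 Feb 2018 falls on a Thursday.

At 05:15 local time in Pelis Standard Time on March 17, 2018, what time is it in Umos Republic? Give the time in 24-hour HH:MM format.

1 April 2018 is a Sunday, so the first Friday is April 6 and the second is April 13.
1 November 2018 is a Thursday, so the first Sunday is November 4 and the second is November 11.
March 17, 2018 does not fall between 13 April and 11 November, so daylight saving is not in effect and Pelis Standard Time is at UTC+10:00.
05:15 Pelis Standard Time − 10h = 19:15 UTC (rolling into the previous day, 16 March 2018).
1 September 2017 is a Friday, so the first Saturday is September 2 and the second is September 9.
1 February 2018 is a Thursday, so the first Saturday is February 3.
At the standard offset (UTC+12:00), 19:15 UTC + 12h = 07:15 Umos Republic standard time (rolling into the next day, 17 March 2018).
The standard-time date in Umos Republic, March 17, 2018, does not fall between 9 September 2017 and 3 February 2018, so daylight saving is not in effect and Umos Republic is at UTC+12:00.
19:15 UTC + 12h = 07:15 Umos Republic (rolling into the next day, 17 March 2018).

07:15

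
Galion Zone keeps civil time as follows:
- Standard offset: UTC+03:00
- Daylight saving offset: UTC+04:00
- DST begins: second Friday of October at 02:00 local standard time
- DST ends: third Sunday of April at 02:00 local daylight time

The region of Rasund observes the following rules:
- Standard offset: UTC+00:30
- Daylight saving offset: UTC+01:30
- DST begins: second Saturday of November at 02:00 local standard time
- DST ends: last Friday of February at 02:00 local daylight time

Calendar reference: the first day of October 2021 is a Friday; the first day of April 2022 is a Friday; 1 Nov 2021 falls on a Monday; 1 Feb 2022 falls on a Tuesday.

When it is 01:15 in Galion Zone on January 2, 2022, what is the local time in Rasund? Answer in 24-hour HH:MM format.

1 October 2021 is a Friday, so the first Friday is October 1 and the second is October 8.
1 April 2022 is a Friday, so the first Sunday is April 3 and the third is April 17.
January 2, 2022 lies within the daylight-saving period (8 October 2021 – 17 April 2022), so Galion Zone is on daylight time, UTC+04:00.
01:15 Galion Zone − 4h = 21:15 UTC (rolling into the previous day, 1 January 2022).
1 November 2021 is a Monday, so the first Saturday is November 6 and the second is November 13.
1 February 2022 is a Tuesday, so Fridays fall on 4, 11, 18, 25; the last is February 25.
At the standard offset (UTC+00:30), 21:15 UTC + 0h30m = 21:45 Rasund standard time.
Daylight saving runs 13 November 2021 – 25 February 2022; the standard-time date in Rasund, January 1, 2022, is inside that window, so Rasund is at UTC+01:30.
21:15 UTC + 1h30m = 22:45 Rasund.

22:45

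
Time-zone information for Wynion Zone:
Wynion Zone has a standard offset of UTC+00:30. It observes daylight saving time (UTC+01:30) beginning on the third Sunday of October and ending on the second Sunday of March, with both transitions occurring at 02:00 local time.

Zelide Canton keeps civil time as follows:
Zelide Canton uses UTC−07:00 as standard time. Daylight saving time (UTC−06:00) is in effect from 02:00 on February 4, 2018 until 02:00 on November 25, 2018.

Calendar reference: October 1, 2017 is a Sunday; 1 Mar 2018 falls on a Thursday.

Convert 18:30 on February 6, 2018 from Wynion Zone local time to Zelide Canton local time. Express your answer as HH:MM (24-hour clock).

1 October 2017 is a Sunday, so the first Sunday is October 1 and the third is October 15.
1 March 2018 is a Thursday, so the first Sunday is March 4 and the second is March 11.
Daylight saving runs 15 October 2017 – 11 March 2018; February 6, 2018 is inside that window, so Wynion Zone is at UTC+01:30.
18:30 Wynion Zone − 1h30m = 17:00 UTC.
At the standard offset (UTC−07:00), 17:00 UTC − 7h = 10:00 Zelide Canton standard time.
The standard-time date in Zelide Canton, February 6, 2018, falls between 4 February and 25 November, so daylight saving is in effect and Zelide Canton is at UTC−06:00.
17:00 UTC − 6h = 11:00 Zelide Canton.

11:00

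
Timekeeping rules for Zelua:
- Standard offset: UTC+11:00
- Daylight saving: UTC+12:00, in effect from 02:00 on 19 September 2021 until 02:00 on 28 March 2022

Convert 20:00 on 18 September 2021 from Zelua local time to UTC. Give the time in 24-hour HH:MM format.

18 September 2021 is outside the daylight-saving period (19 September 2021 – 28 March 2022), so Zelua is on standard time, UTC+11:00.
20:00 local − 11h = 09:00 UTC.

09:00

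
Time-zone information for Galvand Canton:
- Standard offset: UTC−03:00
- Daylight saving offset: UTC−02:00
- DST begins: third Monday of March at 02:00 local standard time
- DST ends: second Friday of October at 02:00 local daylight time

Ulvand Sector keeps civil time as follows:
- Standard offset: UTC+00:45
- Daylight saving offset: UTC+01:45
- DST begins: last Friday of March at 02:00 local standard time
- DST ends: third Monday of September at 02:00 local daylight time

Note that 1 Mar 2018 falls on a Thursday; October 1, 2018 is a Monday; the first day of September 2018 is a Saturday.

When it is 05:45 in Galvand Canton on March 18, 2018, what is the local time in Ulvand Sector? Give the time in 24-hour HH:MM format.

09:30

1 March 2018 is a Thursday, so the first Monday is March 5 and the third is March 19.
1 October 2018 is a Monday, so the first Friday is October 5 and the second is October 12.
March 18, 2018 does not fall between 19 March and 12 October, so daylight saving is not in effect and Galvand Canton is at UTC−03:00.
05:45 Galvand Canton + 3h = 08:45 UTC.
1 March 2018 is a Thursday, so Fridays fall on 2, 9, 16, 23, 30; the last is March 30.
1 September 2018 is a Saturday, so the first Monday is September 3 and the third is September 17.
At the standard offset (UTC+00:45), 08:45 UTC + 0h45m = 09:30 Ulvand Sector standard time.
Daylight saving runs 30 March – 17 September; the standard-time date in Ulvand Sector, March 18, 2018, is outside that window, so Ulvand Sector is on standard time at UTC+00:45.
08:45 UTC + 0h45m = 09:30 Ulvand Sector.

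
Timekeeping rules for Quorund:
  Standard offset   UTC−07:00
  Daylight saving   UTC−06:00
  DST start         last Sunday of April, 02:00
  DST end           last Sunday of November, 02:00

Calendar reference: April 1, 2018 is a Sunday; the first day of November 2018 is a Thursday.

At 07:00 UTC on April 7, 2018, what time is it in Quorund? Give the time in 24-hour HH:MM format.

1 April 2018 is a Sunday, so Sundays fall on 1, 8, 15, 22, 29; the last is April 29.
1 November 2018 is a Thursday, so Sundays fall on 4, 11, 18, 25; the last is November 25.
At the standard offset (UTC−07:00), 07:00 UTC − 7h = 00:00 Quorund standard time.
The standard-time date in Quorund, April 7, 2018, does not fall between 29 April and 25 November, so daylight saving is not in effect and Quorund is at UTC−07:00.
07:00 UTC − 7h = 00:00 local.

00:00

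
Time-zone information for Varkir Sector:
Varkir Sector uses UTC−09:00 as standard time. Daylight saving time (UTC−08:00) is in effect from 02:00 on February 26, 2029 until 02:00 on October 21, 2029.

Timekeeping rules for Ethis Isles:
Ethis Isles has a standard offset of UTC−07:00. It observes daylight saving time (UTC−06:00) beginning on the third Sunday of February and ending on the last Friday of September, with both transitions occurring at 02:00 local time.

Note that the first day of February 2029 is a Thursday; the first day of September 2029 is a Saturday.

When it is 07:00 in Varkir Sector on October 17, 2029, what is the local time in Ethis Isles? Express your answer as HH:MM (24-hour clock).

October 17, 2029 lies within the daylight-saving period (26 February – 21 October), so Varkir Sector is on daylight time, UTC−08:00.
07:00 Varkir Sector + 8h = 15:00 UTC.
1 February 2029 is a Thursday, so the first Sunday is February 4 and the third is February 18.
1 September 2029 is a Saturday, so Fridays fall on 7, 14, 21, 28; the last is September 28.
At the standard offset (UTC−07:00), 15:00 UTC − 7h = 08:00 Ethis Isles standard time.
The standard-time date in Ethis Isles, October 17, 2029, does not fall between 18 February and 28 September, so daylight saving is not in effect and Ethis Isles is at UTC−07:00.
15:00 UTC − 7h = 08:00 Ethis Isles.

08:00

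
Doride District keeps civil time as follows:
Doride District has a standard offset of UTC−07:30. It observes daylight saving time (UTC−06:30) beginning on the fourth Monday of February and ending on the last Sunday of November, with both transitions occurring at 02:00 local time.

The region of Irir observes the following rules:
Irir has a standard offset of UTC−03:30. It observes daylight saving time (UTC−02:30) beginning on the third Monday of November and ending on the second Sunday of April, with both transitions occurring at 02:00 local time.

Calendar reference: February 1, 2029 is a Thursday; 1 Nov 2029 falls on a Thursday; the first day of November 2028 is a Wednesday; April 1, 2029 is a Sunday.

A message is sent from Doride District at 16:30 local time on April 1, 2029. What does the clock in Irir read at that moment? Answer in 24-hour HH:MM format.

1 February 2029 is a Thursday, so the first Monday is February 5 and the fourth is February 26.
1 November 2029 is a Thursday, so Sundays fall on 4, 11, 18, 25; the last is November 25.
April 1, 2029 falls between 26 February and 25 November, so daylight saving is in effect and Doride District is at UTC−06:30.
16:30 Doride District + 6h30m = 23:00 UTC.
1 November 2028 is a Wednesday, so the first Monday is November 6 and the third is November 20.
1 April 2029 is a Sunday, so the first Sunday is April 1 and the second is April 8.
At the standard offset (UTC−03:30), 23:00 UTC − 3h30m = 19:30 Irir standard time.
The standard-time date in Irir, April 1, 2029, lies within the daylight-saving period (20 November 2028 – 8 April 2029), so Irir is on daylight time, UTC−02:30.
23:00 UTC − 2h30m = 20:30 Irir.

20:30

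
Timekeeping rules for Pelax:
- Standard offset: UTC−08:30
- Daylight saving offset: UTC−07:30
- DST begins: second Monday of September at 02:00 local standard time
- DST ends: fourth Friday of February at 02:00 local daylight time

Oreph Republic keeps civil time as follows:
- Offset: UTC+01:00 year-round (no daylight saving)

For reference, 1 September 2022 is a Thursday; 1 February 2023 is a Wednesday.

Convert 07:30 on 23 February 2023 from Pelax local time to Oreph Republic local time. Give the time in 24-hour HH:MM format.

16:00

1 September 2022 is a Thursday, so the first Monday is September 5 and the second is September 12.
1 February 2023 is a Wednesday, so the first Friday is February 3 and the fourth is February 24.
23 February 2023 falls between 12 September 2022 and 24 February 2023, so daylight saving is in effect and Pelax is at UTC−07:30.
07:30 Pelax + 7h30m = 15:00 UTC.
Oreph Republic stays on UTC+01:00 all year.
15:00 UTC + 1h = 16:00 Oreph Republic.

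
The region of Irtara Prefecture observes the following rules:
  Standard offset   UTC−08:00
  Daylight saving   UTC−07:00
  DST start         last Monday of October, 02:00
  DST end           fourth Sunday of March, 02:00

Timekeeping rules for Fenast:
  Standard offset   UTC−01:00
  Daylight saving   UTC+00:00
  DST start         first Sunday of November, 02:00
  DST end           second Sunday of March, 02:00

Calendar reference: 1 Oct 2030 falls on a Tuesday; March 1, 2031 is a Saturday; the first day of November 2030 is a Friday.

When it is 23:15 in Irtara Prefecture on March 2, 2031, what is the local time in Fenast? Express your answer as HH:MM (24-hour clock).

06:15

1 October 2030 is a Tuesday, so Mondays fall on 7, 14, 21, 28; the last is October 28.
1 March 2031 is a Saturday, so the first Sunday is March 2 and the fourth is March 23.
March 2, 2031 falls between 28 October 2030 and 23 March 2031, so daylight saving is in effect and Irtara Prefecture is at UTC−07:00.
23:15 Irtara Prefecture + 7h = 06:15 UTC (rolling into the next day, 3 March 2031).
1 November 2030 is a Friday, so the first Sunday is November 3.
1 March 2031 is a Saturday, so the first Sunday is March 2 and the second is March 9.
At the standard offset (UTC−01:00), 06:15 UTC − 1h = 05:15 Fenast standard time.
The standard-time date in Fenast, March 3, 2031, lies within the daylight-saving period (3 November 2030 – 9 March 2031), so Fenast is on daylight time, UTC+00:00.
06:15 UTC + 0h = 06:15 Fenast.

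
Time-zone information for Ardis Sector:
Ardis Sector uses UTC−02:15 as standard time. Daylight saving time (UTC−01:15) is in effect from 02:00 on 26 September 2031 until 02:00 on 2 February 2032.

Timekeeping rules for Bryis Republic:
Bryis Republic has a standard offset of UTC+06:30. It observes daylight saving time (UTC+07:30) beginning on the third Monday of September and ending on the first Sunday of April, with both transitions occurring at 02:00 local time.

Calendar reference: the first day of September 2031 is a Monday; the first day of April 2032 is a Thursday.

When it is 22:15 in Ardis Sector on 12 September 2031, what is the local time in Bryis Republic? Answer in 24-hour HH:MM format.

Daylight saving runs 26 September 2031 – 2 February 2032; 12 September 2031 is outside that window, so Ardis Sector is on standard time at UTC−02:15.
22:15 Ardis Sector + 2h15m = 00:30 UTC (rolling into the next day, 13 September 2031).
1 September 2031 is a Monday, so the first Monday is September 1 and the third is September 15.
1 April 2032 is a Thursday, so the first Sunday is April 4.
At the standard offset (UTC+06:30), 00:30 UTC + 6h30m = 07:00 Bryis Republic standard time.
The standard-time date in Bryis Republic, 13 September 2031, is outside the daylight-saving period (15 September 2031 – 4 April 2032), so Bryis Republic is on standard time, UTC+06:30.
00:30 UTC + 6h30m = 07:00 Bryis Republic.

07:00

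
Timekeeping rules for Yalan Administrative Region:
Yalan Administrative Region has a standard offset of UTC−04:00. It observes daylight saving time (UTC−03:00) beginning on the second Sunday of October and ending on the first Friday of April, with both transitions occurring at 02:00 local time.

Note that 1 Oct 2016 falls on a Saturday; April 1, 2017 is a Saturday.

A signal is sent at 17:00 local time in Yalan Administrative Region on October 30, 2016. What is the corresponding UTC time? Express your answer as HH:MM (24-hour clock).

20:00

1 October 2016 is a Saturday, so the first Sunday is October 2 and the second is October 9.
1 April 2017 is a Saturday, so the first Friday is April 7.
October 30, 2016 lies within the daylight-saving period (9 October 2016 – 7 April 2017), so Yalan Administrative Region is on daylight time, UTC−03:00.
17:00 local + 3h = 20:00 UTC.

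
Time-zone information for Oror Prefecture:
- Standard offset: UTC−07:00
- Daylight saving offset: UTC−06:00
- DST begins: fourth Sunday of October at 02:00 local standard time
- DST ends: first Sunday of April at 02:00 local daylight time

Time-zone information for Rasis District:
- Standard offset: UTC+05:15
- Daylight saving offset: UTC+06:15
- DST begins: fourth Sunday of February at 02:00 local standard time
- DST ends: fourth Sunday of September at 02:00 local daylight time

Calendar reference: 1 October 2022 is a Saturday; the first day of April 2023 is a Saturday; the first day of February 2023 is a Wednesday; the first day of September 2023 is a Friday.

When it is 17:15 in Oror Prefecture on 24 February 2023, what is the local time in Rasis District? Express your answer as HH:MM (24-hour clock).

1 October 2022 is a Saturday, so the first Sunday is October 2 and the fourth is October 23.
1 April 2023 is a Saturday, so the first Sunday is April 2.
24 February 2023 falls between 23 October 2022 and 2 April 2023, so daylight saving is in effect and Oror Prefecture is at UTC−06:00.
17:15 Oror Prefecture + 6h = 23:15 UTC.
1 February 2023 is a Wednesday, so the first Sunday is February 5 and the fourth is February 26.
1 September 2023 is a Friday, so the first Sunday is September 3 and the fourth is September 24.
At the standard offset (UTC+05:15), 23:15 UTC + 5h15m = 04:30 Rasis District standard time (rolling into the next day, 25 February 2023).
The standard-time date in Rasis District, 25 February 2023, is outside the daylight-saving period (26 February – 24 September), so Rasis District is on standard time, UTC+05:15.
23:15 UTC + 5h15m = 04:30 Rasis District (rolling into the next day, 25 February 2023).

04:30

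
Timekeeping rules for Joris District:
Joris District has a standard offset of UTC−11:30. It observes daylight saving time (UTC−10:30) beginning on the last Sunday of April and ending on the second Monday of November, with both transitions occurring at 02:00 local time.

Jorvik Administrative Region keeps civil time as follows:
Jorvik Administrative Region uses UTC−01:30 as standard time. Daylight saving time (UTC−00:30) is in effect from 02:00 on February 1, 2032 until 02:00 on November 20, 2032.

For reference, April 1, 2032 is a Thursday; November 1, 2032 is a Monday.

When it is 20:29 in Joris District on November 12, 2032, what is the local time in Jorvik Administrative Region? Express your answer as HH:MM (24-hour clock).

1 April 2032 is a Thursday, so Sundays fall on 4, 11, 18, 25; the last is April 25.
1 November 2032 is a Monday, so the first Monday is November 1 and the second is November 8.
November 12, 2032 does not fall between 25 April and 8 November, so daylight saving is not in effect and Joris District is at UTC−11:30.
20:29 Joris District + 11h30m = 07:59 UTC (rolling into the next day, 13 November 2032).
At the standard offset (UTC−01:30), 07:59 UTC − 1h30m = 06:29 Jorvik Administrative Region standard time.
The standard-time date in Jorvik Administrative Region, November 13, 2032, lies within the daylight-saving period (1 February – 20 November), so Jorvik Administrative Region is on daylight time, UTC−00:30.
07:59 UTC − 0h30m = 07:29 Jorvik Administrative Region.

07:29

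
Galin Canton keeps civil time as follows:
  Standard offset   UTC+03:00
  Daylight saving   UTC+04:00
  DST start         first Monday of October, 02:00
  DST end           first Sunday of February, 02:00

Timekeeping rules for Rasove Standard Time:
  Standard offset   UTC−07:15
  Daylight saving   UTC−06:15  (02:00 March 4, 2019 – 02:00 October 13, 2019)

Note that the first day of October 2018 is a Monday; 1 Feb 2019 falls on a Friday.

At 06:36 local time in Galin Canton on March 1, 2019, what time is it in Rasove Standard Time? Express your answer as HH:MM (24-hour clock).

20:21

1 October 2018 is a Monday, so the first Monday is October 1.
1 February 2019 is a Friday, so the first Sunday is February 3.
March 1, 2019 is outside the daylight-saving period (1 October 2018 – 3 February 2019), so Galin Canton is on standard time, UTC+03:00.
06:36 Galin Canton − 3h = 03:36 UTC.
At the standard offset (UTC−07:15), 03:36 UTC − 7h15m = 20:21 Rasove Standard Time standard time (rolling into the previous day, 28 February 2019).
Daylight saving runs 4 March – 13 October; the standard-time date in Rasove Standard Time, February 28, 2019, is outside that window, so Rasove Standard Time is on standard time at UTC−07:15.
03:36 UTC − 7h15m = 20:21 Rasove Standard Time (rolling into the previous day, 28 February 2019).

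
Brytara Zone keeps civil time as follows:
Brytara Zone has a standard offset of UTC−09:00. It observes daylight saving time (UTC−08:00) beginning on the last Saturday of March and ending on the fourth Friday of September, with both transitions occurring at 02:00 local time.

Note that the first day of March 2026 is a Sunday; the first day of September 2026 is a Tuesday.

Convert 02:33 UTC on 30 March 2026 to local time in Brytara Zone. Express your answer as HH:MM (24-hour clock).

1 March 2026 is a Sunday, so Saturdays fall on 7, 14, 21, 28; the last is March 28.
1 September 2026 is a Tuesday, so the first Friday is September 4 and the fourth is September 25.
At the standard offset (UTC−09:00), 02:33 UTC − 9h = 17:33 Brytara Zone standard time (rolling into the previous day, 29 March 2026).
Daylight saving runs 28 March – 25 September; the standard-time date in Brytara Zone, 29 March 2026, is inside that window, so Brytara Zone is at UTC−08:00.
02:33 UTC − 8h = 18:33 local (rolling into the previous day, 29 March 2026).

18:33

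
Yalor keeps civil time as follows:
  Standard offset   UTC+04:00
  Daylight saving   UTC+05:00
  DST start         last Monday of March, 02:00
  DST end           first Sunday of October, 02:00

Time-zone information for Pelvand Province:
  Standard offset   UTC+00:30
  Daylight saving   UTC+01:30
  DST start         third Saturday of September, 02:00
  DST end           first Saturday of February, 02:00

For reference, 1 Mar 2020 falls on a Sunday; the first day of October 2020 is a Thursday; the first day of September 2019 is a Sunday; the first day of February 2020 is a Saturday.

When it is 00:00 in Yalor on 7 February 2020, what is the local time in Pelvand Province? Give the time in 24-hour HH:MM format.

1 March 2020 is a Sunday, so Mondays fall on 2, 9, 16, 23, 30; the last is March 30.
1 October 2020 is a Thursday, so the first Sunday is October 4.
7 February 2020 does not fall between 30 March and 4 October, so daylight saving is not in effect and Yalor is at UTC+04:00.
00:00 Yalor − 4h = 20:00 UTC (rolling into the previous day, 6 February 2020).
1 September 2019 is a Sunday, so the first Saturday is September 7 and the third is September 21.
1 February 2020 is a Saturday, so the first Saturday is February 1.
At the standard offset (UTC+00:30), 20:00 UTC + 0h30m = 20:30 Pelvand Province standard time.
Daylight saving runs 21 September 2019 – 1 February 2020; the standard-time date in Pelvand Province, 6 February 2020, is outside that window, so Pelvand Province is on standard time at UTC+00:30.
20:00 UTC + 0h30m = 20:30 Pelvand Province.

20:30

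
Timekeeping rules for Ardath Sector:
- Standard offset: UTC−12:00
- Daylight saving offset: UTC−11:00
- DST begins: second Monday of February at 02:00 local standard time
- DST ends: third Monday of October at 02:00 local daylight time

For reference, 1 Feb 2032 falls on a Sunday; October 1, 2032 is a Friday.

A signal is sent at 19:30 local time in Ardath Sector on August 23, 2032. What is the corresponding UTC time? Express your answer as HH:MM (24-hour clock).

1 February 2032 is a Sunday, so the first Monday is February 2 and the second is February 9.
1 October 2032 is a Friday, so the first Monday is October 4 and the third is October 18.
Daylight saving runs 9 February – 18 October; August 23, 2032 is inside that window, so Ardath Sector is at UTC−11:00.
19:30 local + 11h = 06:30 UTC (rolling into the next day, 24 August 2032).

06:30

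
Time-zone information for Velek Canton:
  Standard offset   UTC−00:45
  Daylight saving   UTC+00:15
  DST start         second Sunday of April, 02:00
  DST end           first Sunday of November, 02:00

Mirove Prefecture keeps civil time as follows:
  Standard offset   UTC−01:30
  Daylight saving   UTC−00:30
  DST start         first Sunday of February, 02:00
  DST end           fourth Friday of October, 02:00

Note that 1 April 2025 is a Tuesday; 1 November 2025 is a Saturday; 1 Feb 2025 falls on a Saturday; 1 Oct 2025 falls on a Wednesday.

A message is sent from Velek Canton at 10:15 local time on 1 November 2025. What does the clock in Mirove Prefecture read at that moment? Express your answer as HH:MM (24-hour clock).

08:30

1 April 2025 is a Tuesday, so the first Sunday is April 6 and the second is April 13.
1 November 2025 is a Saturday, so the first Sunday is November 2.
Daylight saving runs 13 April – 2 November; 1 November 2025 is inside that window, so Velek Canton is at UTC+00:15.
10:15 Velek Canton − 0h15m = 10:00 UTC.
1 February 2025 is a Saturday, so the first Sunday is February 2.
1 October 2025 is a Wednesday, so the first Friday is October 3 and the fourth is October 24.
At the standard offset (UTC−01:30), 10:00 UTC − 1h30m = 08:30 Mirove Prefecture standard time.
Daylight saving runs 2 February – 24 October; the standard-time date in Mirove Prefecture, 1 November 2025, is outside that window, so Mirove Prefecture is on standard time at UTC−01:30.
10:00 UTC − 1h30m = 08:30 Mirove Prefecture.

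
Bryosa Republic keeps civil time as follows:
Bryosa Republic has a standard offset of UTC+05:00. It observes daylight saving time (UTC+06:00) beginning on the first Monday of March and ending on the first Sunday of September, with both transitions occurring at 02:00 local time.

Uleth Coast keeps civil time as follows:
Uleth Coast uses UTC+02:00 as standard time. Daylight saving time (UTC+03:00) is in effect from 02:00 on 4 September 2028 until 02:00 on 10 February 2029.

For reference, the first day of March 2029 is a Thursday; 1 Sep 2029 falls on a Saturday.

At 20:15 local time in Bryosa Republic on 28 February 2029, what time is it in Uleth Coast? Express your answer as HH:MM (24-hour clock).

17:15

1 March 2029 is a Thursday, so the first Monday is March 5.
1 September 2029 is a Saturday, so the first Sunday is September 2.
Daylight saving runs 5 March – 2 September; 28 February 2029 is outside that window, so Bryosa Republic is on standard time at UTC+05:00.
20:15 Bryosa Republic − 5h = 15:15 UTC.
At the standard offset (UTC+02:00), 15:15 UTC + 2h = 17:15 Uleth Coast standard time.
The standard-time date in Uleth Coast, 28 February 2029, is outside the daylight-saving period (4 September 2028 – 10 February 2029), so Uleth Coast is on standard time, UTC+02:00.
15:15 UTC + 2h = 17:15 Uleth Coast.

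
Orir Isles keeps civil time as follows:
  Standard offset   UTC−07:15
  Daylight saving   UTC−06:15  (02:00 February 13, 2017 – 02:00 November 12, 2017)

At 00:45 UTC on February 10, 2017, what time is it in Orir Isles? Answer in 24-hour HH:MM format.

At the standard offset (UTC−07:15), 00:45 UTC − 7h15m = 17:30 Orir Isles standard time (rolling into the previous day, 9 February 2017).
The standard-time date in Orir Isles, February 9, 2017, is outside the daylight-saving period (13 February – 12 November), so Orir Isles is on standard time, UTC−07:15.
00:45 UTC − 7h15m = 17:30 local (rolling into the previous day, 9 February 2017).

17:30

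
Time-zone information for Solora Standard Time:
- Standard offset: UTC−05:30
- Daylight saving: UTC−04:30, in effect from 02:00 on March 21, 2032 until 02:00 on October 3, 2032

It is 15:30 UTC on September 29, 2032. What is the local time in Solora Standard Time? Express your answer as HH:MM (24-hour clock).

11:00

At the standard offset (UTC−05:30), 15:30 UTC − 5h30m = 10:00 Solora Standard Time standard time.
The standard-time date in Solora Standard Time, September 29, 2032, falls between 21 March and 3 October, so daylight saving is in effect and Solora Standard Time is at UTC−04:30.
15:30 UTC − 4h30m = 11:00 local.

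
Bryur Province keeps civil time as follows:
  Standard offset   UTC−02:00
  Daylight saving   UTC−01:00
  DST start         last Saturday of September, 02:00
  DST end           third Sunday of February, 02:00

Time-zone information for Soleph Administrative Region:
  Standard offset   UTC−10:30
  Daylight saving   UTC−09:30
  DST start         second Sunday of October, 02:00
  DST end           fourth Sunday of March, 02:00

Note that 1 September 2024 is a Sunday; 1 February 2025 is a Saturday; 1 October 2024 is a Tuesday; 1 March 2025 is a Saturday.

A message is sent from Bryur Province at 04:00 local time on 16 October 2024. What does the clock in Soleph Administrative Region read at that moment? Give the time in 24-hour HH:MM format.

1 September 2024 is a Sunday, so Saturdays fall on 7, 14, 21, 28; the last is September 28.
1 February 2025 is a Saturday, so the first Sunday is February 2 and the third is February 16.
16 October 2024 falls between 28 September 2024 and 16 February 2025, so daylight saving is in effect and Bryur Province is at UTC−01:00.
04:00 Bryur Province + 1h = 05:00 UTC.
1 October 2024 is a Tuesday, so the first Sunday is October 6 and the second is October 13.
1 March 2025 is a Saturday, so the first Sunday is March 2 and the fourth is March 23.
At the standard offset (UTC−10:30), 05:00 UTC − 10h30m = 18:30 Soleph Administrative Region standard time (rolling into the previous day, 15 October 2024).
The standard-time date in Soleph Administrative Region, 15 October 2024, falls between 13 October 2024 and 23 March 2025, so daylight saving is in effect and Soleph Administrative Region is at UTC−09:30.
05:00 UTC − 9h30m = 19:30 Soleph Administrative Region (rolling into the previous day, 15 October 2024).

19:30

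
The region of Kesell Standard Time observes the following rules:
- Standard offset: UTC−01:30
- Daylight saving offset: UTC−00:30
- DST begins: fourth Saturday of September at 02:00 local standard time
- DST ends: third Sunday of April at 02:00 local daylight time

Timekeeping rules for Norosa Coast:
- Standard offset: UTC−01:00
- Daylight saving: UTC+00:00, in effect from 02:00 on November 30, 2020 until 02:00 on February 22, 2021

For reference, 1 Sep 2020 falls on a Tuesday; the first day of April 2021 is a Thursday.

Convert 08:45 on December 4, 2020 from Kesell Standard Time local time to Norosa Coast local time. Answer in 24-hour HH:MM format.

1 September 2020 is a Tuesday, so the first Saturday is September 5 and the fourth is September 26.
1 April 2021 is a Thursday, so the first Sunday is April 4 and the third is April 18.
December 4, 2020 lies within the daylight-saving period (26 September 2020 – 18 April 2021), so Kesell Standard Time is on daylight time, UTC−00:30.
08:45 Kesell Standard Time + 0h30m = 09:15 UTC.
At the standard offset (UTC−01:00), 09:15 UTC − 1h = 08:15 Norosa Coast standard time.
The standard-time date in Norosa Coast, December 4, 2020, lies within the daylight-saving period (30 November 2020 – 22 February 2021), so Norosa Coast is on daylight time, UTC+00:00.
09:15 UTC + 0h = 09:15 Norosa Coast.

09:15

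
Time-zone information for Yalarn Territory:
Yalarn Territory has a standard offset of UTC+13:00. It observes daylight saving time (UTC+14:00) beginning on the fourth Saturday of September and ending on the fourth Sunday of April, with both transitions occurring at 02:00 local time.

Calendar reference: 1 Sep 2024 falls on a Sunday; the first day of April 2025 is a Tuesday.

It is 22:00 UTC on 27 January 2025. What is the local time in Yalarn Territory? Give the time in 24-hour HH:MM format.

12:00

1 September 2024 is a Sunday, so the first Saturday is September 7 and the fourth is September 28.
1 April 2025 is a Tuesday, so the first Sunday is April 6 and the fourth is April 27.
At the standard offset (UTC+13:00), 22:00 UTC + 13h = 11:00 Yalarn Territory standard time (rolling into the next day, 28 January 2025).
The standard-time date in Yalarn Territory, 28 January 2025, lies within the daylight-saving period (28 September 2024 – 27 April 2025), so Yalarn Territory is on daylight time, UTC+14:00.
22:00 UTC + 14h = 12:00 local (rolling into the next day, 28 January 2025).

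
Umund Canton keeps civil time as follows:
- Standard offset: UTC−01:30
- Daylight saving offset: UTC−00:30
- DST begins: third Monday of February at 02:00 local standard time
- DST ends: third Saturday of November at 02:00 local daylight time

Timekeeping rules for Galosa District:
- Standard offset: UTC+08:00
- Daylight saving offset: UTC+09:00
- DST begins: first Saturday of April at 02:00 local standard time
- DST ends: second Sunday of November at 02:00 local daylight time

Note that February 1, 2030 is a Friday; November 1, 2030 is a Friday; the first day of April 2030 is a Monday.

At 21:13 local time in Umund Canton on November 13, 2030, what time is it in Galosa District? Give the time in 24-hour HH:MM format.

1 February 2030 is a Friday, so the first Monday is February 4 and the third is February 18.
1 November 2030 is a Friday, so the first Saturday is November 2 and the third is November 16.
November 13, 2030 falls between 18 February and 16 November, so daylight saving is in effect and Umund Canton is at UTC−00:30.
21:13 Umund Canton + 0h30m = 21:43 UTC.
1 April 2030 is a Monday, so the first Saturday is April 6.
1 November 2030 is a Friday, so the first Sunday is November 3 and the second is November 10.
At the standard offset (UTC+08:00), 21:43 UTC + 8h = 05:43 Galosa District standard time (rolling into the next day, 14 November 2030).
The standard-time date in Galosa District, November 14, 2030, does not fall between 6 April and 10 November, so daylight saving is not in effect and Galosa District is at UTC+08:00.
21:43 UTC + 8h = 05:43 Galosa District (rolling into the next day, 14 November 2030).

05:43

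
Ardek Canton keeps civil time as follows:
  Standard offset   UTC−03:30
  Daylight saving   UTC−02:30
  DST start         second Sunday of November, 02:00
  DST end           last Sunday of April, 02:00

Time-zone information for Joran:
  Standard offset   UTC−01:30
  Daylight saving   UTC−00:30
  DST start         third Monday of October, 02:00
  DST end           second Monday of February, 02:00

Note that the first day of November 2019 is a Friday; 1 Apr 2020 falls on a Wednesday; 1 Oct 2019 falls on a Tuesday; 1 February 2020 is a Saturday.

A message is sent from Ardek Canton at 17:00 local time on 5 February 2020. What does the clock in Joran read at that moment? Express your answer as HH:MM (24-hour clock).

19:00

1 November 2019 is a Friday, so the first Sunday is November 3 and the second is November 10.
1 April 2020 is a Wednesday, so Sundays fall on 5, 12, 19, 26; the last is April 26.
Daylight saving runs 10 November 2019 – 26 April 2020; 5 February 2020 is inside that window, so Ardek Canton is at UTC−02:30.
17:00 Ardek Canton + 2h30m = 19:30 UTC.
1 October 2019 is a Tuesday, so the first Monday is October 7 and the third is October 21.
1 February 2020 is a Saturday, so the first Monday is February 3 and the second is February 10.
At the standard offset (UTC−01:30), 19:30 UTC − 1h30m = 18:00 Joran standard time.
The standard-time date in Joran, 5 February 2020, falls between 21 October 2019 and 10 February 2020, so daylight saving is in effect and Joran is at UTC−00:30.
19:30 UTC − 0h30m = 19:00 Joran.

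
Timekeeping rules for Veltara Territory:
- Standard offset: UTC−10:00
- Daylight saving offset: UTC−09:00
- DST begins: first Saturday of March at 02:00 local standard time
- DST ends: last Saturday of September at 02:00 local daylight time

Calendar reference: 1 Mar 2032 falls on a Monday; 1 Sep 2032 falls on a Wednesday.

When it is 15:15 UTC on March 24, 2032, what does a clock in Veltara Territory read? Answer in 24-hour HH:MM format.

1 March 2032 is a Monday, so the first Saturday is March 6.
1 September 2032 is a Wednesday, so Saturdays fall on 4, 11, 18, 25; the last is September 25.
At the standard offset (UTC−10:00), 15:15 UTC − 10h = 05:15 Veltara Territory standard time.
Daylight saving runs 6 March – 25 September; the standard-time date in Veltara Territory, March 24, 2032, is inside that window, so Veltara Territory is at UTC−09:00.
15:15 UTC − 9h = 06:15 local.

06:15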